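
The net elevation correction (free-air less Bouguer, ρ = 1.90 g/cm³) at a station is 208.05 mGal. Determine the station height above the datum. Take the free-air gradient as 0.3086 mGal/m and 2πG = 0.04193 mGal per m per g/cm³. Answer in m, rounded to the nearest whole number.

Combined gradient = 0.3086 − 0.04193 × 1.90 = 0.2289330 mGal/m
h = 208.05 / 0.2289330 = 908.78 m

909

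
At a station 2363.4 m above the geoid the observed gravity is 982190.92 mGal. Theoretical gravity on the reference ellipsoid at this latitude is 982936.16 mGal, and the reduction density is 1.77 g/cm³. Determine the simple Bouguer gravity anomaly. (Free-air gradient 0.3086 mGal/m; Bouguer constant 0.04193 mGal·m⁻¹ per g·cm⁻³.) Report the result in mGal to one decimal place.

Free-air correction = 0.3086 × 2363.4 = 729.35 mGal
Free-air anomaly = 982190.92 − 982936.16 + (729.35) = -15.89 mGal
Bouguer slab correction = 0.04193 × 1.77 × 2363.4 = 175.40 mGal
Simple Bouguer anomaly = -15.89 − (175.40) = -191.29 mGal

-191.3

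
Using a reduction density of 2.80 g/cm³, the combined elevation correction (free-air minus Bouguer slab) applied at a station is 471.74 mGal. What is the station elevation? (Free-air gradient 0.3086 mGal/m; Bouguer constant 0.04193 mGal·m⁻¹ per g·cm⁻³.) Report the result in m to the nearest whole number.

2467

Combined gradient = 0.3086 − 0.04193 × 2.80 = 0.1911960 mGal/m
h = 471.74 / 0.1911960 = 2467.31 m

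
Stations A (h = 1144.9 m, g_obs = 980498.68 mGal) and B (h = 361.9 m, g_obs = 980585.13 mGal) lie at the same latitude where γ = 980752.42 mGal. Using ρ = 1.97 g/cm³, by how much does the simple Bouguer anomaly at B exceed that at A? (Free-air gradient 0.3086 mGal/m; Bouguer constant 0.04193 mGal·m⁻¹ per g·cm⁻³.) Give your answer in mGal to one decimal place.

-90.5

Δg_SB(A) = 980498.68 − 980752.42 + 0.3086×1144.9 − 0.04193×1.97×1144.9 = 5.00 mGal
Δg_SB(B) = 980585.13 − 980752.42 + 0.3086×361.9 − 0.04193×1.97×361.9 = -85.50 mGal
Difference = -85.50 − (5.00) = -90.50 mGal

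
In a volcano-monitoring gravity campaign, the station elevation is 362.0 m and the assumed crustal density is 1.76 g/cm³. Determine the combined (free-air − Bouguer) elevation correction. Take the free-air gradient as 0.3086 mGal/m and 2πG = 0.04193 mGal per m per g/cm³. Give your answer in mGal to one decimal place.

85.0

Combined gradient = 0.3086 − 0.04193 × 1.76 = 0.2348032 mGal/m
Combined elevation correction = 0.2348032 × 362.0 = 85.0 mGal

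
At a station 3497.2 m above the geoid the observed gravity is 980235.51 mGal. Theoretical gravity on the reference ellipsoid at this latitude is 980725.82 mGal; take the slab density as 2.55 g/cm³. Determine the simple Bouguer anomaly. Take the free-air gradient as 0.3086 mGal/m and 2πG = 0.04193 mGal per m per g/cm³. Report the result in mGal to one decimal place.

Free-air correction = 0.3086 × 3497.2 = 1079.24 mGal
Free-air anomaly = 980235.51 − 980725.82 + (1079.24) = 588.93 mGal
Bouguer slab correction = 0.04193 × 2.55 × 3497.2 = 373.93 mGal
Simple Bouguer anomaly = 588.93 − (373.93) = 215.00 mGal

215.0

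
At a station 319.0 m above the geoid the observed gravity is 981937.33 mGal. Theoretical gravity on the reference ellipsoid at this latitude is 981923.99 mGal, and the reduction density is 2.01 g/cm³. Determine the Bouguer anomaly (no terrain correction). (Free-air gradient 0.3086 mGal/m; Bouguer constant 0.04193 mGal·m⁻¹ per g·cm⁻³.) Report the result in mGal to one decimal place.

Free-air correction = 0.3086 × 319.0 = 98.44 mGal
Free-air anomaly = 981937.33 − 981923.99 + (98.44) = 111.78 mGal
Bouguer slab correction = 0.04193 × 2.01 × 319.0 = 26.89 mGal
Simple Bouguer anomaly = 111.78 − (26.89) = 84.89 mGal

84.9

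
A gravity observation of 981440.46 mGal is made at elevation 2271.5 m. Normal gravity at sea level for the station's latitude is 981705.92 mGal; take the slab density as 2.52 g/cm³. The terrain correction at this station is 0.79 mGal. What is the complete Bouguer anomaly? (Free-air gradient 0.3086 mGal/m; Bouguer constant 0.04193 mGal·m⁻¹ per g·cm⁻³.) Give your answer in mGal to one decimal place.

Free-air correction = 0.3086 × 2271.5 = 700.98 mGal
Free-air anomaly = 981440.46 − 981705.92 + (700.98) = 435.52 mGal
Bouguer slab correction = 0.04193 × 2.52 × 2271.5 = 240.01 mGal
Simple Bouguer anomaly = 435.52 − (240.01) = 195.51 mGal
Complete Bouguer anomaly = 195.51 + 0.79 = 196.30 mGal

196.3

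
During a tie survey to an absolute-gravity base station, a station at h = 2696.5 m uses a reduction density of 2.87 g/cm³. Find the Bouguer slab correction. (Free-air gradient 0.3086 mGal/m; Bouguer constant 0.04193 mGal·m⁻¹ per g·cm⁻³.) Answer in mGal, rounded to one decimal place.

Bouguer slab correction = 0.04193 × 2.87 × 2696.5 = 324.5 mGal

324.5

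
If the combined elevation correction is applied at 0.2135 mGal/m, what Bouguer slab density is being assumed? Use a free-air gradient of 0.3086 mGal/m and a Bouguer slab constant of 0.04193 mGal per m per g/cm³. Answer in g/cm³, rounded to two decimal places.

2.27

0.2135 = 0.3086 − 0.04193 × ρ
ρ = (0.3086 − 0.2135) / 0.04193 = 2.27 g/cm³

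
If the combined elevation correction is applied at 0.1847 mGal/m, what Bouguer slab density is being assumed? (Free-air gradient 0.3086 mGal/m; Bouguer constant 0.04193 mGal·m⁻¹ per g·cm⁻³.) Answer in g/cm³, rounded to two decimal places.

2.95

0.1847 = 0.3086 − 0.04193 × ρ
ρ = (0.3086 − 0.1847) / 0.04193 = 2.95 g/cm³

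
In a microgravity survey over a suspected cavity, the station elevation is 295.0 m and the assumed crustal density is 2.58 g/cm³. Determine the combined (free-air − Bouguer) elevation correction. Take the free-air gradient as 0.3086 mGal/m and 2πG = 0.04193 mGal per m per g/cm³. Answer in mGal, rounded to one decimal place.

Combined gradient = 0.3086 − 0.04193 × 2.58 = 0.2004206 mGal/m
Combined elevation correction = 0.2004206 × 295.0 = 59.1 mGal

59.1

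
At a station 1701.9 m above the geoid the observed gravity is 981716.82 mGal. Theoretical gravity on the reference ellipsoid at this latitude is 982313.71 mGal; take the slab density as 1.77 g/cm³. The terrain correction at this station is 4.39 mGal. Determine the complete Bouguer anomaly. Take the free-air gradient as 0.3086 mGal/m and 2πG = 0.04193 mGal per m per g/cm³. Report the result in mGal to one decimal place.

-193.6

Free-air correction = 0.3086 × 1701.9 = 525.21 mGal
Free-air anomaly = 981716.82 − 982313.71 + (525.21) = -71.68 mGal
Bouguer slab correction = 0.04193 × 1.77 × 1701.9 = 126.31 mGal
Simple Bouguer anomaly = -71.68 − (126.31) = -197.99 mGal
Complete Bouguer anomaly = -197.99 + 4.39 = -193.60 mGal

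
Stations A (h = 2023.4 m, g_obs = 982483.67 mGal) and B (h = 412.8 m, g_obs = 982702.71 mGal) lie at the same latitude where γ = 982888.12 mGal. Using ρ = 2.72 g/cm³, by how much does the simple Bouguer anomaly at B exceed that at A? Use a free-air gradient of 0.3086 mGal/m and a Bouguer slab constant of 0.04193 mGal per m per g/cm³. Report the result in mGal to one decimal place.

-94.3

Δg_SB(A) = 982483.67 − 982888.12 + 0.3086×2023.4 − 0.04193×2.72×2023.4 = -10.80 mGal
Δg_SB(B) = 982702.71 − 982888.12 + 0.3086×412.8 − 0.04193×2.72×412.8 = -105.10 mGal
Difference = -105.10 − (-10.80) = -94.30 mGal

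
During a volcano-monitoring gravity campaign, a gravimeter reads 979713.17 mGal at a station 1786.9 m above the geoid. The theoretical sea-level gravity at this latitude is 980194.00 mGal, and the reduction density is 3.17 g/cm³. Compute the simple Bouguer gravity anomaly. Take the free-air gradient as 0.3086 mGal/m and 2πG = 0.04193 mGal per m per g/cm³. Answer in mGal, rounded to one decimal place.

-166.9

Free-air correction = 0.3086 × 1786.9 = 551.44 mGal
Free-air anomaly = 979713.17 − 980194.00 + (551.44) = 70.61 mGal
Bouguer slab correction = 0.04193 × 3.17 × 1786.9 = 237.51 mGal
Simple Bouguer anomaly = 70.61 − (237.51) = -166.90 mGal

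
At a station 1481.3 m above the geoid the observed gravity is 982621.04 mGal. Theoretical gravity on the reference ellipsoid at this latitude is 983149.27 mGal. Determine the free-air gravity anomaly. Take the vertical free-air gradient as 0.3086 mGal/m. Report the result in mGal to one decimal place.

-71.1

Free-air correction = 0.3086 × 1481.3 = 457.13 mGal
Free-air anomaly = 982621.04 − 983149.27 + (457.13) = -71.10 mGal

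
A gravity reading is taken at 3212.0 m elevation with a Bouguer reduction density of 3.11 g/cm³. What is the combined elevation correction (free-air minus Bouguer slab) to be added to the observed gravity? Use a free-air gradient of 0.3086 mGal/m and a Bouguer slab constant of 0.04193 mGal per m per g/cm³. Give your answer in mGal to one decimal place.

572.4

Combined gradient = 0.3086 − 0.04193 × 3.11 = 0.1781977 mGal/m
Combined elevation correction = 0.1781977 × 3212.0 = 572.4 mGal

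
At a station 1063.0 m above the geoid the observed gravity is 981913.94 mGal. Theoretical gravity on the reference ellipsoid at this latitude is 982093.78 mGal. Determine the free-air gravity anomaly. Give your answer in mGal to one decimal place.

Free-air correction = 0.3086 × 1063.0 = 328.04 mGal
Free-air anomaly = 981913.94 − 982093.78 + (328.04) = 148.20 mGal

148.2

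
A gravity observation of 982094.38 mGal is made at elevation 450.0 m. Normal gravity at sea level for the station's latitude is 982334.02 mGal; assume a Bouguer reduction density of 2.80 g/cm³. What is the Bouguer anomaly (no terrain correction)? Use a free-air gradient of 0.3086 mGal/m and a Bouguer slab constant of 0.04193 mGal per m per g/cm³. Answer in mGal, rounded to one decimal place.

Free-air correction = 0.3086 × 450.0 = 138.87 mGal
Free-air anomaly = 982094.38 − 982334.02 + (138.87) = -100.77 mGal
Bouguer slab correction = 0.04193 × 2.80 × 450.0 = 52.83 mGal
Simple Bouguer anomaly = -100.77 − (52.83) = -153.60 mGal

-153.6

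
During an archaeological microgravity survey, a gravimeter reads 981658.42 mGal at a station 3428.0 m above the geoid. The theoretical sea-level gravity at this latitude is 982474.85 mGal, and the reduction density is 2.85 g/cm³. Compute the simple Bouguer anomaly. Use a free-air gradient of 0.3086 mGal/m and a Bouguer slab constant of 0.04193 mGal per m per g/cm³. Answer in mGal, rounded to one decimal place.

-168.2

Free-air correction = 0.3086 × 3428.0 = 1057.88 mGal
Free-air anomaly = 981658.42 − 982474.85 + (1057.88) = 241.45 mGal
Bouguer slab correction = 0.04193 × 2.85 × 3428.0 = 409.65 mGal
Simple Bouguer anomaly = 241.45 − (409.65) = -168.20 mGal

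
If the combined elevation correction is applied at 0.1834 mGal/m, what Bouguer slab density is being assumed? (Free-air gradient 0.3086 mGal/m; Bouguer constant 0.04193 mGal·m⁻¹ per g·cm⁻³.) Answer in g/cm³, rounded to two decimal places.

0.1834 = 0.3086 − 0.04193 × ρ
ρ = (0.3086 − 0.1834) / 0.04193 = 2.99 g/cm³

2.99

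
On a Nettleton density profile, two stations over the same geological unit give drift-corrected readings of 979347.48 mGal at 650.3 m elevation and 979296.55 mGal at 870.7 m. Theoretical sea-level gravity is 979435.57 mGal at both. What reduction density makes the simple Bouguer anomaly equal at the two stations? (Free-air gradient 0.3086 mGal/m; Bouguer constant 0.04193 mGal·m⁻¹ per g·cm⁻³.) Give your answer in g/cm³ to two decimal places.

1.85

Δg_obs = 979296.55 − 979347.48 = -50.93 mGal over Δh = 870.7 − 650.3 = 220.4 m
Equal Bouguer anomalies ⇒ Δg_obs + (0.3086 − 0.04193ρ)·Δh = 0
0.3086 − 0.04193ρ = −Δg_obs/Δh = 0.23108
ρ = (0.3086 − 0.23108) / 0.04193 = 1.85 g/cm³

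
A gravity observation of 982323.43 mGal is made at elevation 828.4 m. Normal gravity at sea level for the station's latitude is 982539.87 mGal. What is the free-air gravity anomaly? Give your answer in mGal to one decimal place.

Free-air correction = 0.3086 × 828.4 = 255.64 mGal
Free-air anomaly = 982323.43 − 982539.87 + (255.64) = 39.20 mGal

39.2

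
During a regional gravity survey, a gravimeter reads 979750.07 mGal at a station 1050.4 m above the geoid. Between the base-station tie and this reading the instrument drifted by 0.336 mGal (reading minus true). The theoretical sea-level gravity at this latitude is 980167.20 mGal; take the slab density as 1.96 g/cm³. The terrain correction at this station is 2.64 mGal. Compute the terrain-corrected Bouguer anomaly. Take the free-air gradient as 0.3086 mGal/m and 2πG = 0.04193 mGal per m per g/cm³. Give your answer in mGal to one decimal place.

Drift-corrected reading = 979750.07 − (0.336) = 979749.734 mGal
Free-air correction = 0.3086 × 1050.4 = 324.15 mGal
Free-air anomaly = 979749.734 − 980167.20 + (324.15) = -93.316 mGal
Bouguer slab correction = 0.04193 × 1.96 × 1050.4 = 86.32 mGal
Simple Bouguer anomaly = -93.316 − (86.32) = -179.636 mGal
Complete Bouguer anomaly = -179.636 + 2.64 = -176.996 mGal

-177.0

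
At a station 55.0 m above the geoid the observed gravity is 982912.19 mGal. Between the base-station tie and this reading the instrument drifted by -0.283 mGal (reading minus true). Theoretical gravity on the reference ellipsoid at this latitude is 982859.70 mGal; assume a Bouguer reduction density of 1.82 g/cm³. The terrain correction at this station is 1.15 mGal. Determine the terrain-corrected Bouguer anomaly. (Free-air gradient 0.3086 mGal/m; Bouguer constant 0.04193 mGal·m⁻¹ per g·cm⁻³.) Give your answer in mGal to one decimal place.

Drift-corrected reading = 982912.19 − (-0.283) = 982912.473 mGal
Free-air correction = 0.3086 × 55.0 = 16.97 mGal
Free-air anomaly = 982912.473 − 982859.70 + (16.97) = 69.743 mGal
Bouguer slab correction = 0.04193 × 1.82 × 55.0 = 4.20 mGal
Simple Bouguer anomaly = 69.743 − (4.20) = 65.543 mGal
Complete Bouguer anomaly = 65.543 + 1.15 = 66.693 mGal

66.7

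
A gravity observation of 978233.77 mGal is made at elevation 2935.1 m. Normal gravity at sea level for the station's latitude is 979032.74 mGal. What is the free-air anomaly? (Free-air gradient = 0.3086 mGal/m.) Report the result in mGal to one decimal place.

Free-air correction = 0.3086 × 2935.1 = 905.77 mGal
Free-air anomaly = 978233.77 − 979032.74 + (905.77) = 106.80 mGal

106.8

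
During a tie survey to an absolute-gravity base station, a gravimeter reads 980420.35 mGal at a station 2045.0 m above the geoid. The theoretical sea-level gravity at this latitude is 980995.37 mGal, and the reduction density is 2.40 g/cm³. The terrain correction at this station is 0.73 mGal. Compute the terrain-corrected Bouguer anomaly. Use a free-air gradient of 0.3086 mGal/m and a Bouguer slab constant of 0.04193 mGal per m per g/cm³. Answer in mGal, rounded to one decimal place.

Free-air correction = 0.3086 × 2045.0 = 631.09 mGal
Free-air anomaly = 980420.35 − 980995.37 + (631.09) = 56.07 mGal
Bouguer slab correction = 0.04193 × 2.40 × 2045.0 = 205.79 mGal
Simple Bouguer anomaly = 56.07 − (205.79) = -149.72 mGal
Complete Bouguer anomaly = -149.72 + 0.73 = -148.99 mGal

-149.0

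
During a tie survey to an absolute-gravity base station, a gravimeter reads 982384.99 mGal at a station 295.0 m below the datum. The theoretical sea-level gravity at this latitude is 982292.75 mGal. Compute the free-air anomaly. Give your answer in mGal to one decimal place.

1.2

Free-air correction = 0.3086 × -295.0 = -91.04 mGal
Free-air anomaly = 982384.99 − 982292.75 + (-91.04) = 1.20 mGal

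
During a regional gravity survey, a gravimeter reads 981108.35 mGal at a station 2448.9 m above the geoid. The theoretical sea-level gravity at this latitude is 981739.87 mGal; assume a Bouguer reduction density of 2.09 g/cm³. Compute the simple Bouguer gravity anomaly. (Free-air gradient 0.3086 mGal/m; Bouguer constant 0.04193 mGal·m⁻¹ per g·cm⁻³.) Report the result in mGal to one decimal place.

-90.4

Free-air correction = 0.3086 × 2448.9 = 755.73 mGal
Free-air anomaly = 981108.35 − 981739.87 + (755.73) = 124.21 mGal
Bouguer slab correction = 0.04193 × 2.09 × 2448.9 = 214.61 mGal
Simple Bouguer anomaly = 124.21 − (214.61) = -90.40 mGal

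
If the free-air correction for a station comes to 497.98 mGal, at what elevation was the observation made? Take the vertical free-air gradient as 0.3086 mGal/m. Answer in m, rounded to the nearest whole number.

1614

h = 497.98 / 0.3086 = 1613.67 m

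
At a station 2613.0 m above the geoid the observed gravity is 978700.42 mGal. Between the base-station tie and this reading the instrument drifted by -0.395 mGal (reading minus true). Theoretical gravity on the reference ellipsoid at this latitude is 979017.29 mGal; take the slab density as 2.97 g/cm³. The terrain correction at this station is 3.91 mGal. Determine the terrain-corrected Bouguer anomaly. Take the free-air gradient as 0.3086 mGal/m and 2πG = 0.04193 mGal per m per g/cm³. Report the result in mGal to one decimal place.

168.4

Drift-corrected reading = 978700.42 − (-0.395) = 978700.815 mGal
Free-air correction = 0.3086 × 2613.0 = 806.37 mGal
Free-air anomaly = 978700.815 − 979017.29 + (806.37) = 489.895 mGal
Bouguer slab correction = 0.04193 × 2.97 × 2613.0 = 325.40 mGal
Simple Bouguer anomaly = 489.895 − (325.40) = 164.495 mGal
Complete Bouguer anomaly = 164.495 + 3.91 = 168.405 mGal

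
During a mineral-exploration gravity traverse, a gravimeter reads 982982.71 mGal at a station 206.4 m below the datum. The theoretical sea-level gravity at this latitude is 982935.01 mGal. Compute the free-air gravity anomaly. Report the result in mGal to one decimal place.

-16.0

Free-air correction = 0.3086 × -206.4 = -63.70 mGal
Free-air anomaly = 982982.71 − 982935.01 + (-63.70) = -16.00 mGal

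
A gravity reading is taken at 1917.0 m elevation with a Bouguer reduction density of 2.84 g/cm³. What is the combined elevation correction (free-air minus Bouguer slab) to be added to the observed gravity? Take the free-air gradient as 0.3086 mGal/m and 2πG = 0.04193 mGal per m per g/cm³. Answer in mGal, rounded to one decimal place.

363.3

Combined gradient = 0.3086 − 0.04193 × 2.84 = 0.1895188 mGal/m
Combined elevation correction = 0.1895188 × 1917.0 = 363.3 mGal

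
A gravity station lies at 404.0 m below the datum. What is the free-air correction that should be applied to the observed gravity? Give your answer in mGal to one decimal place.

Free-air correction = 0.3086 × -404.0 = -124.7 mGal

-124.7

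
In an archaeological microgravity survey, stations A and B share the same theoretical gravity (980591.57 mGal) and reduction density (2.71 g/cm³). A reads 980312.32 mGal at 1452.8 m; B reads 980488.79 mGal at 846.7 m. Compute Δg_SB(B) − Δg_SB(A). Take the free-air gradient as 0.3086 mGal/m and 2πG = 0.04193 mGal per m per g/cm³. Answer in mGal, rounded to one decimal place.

Δg_SB(A) = 980312.32 − 980591.57 + 0.3086×1452.8 − 0.04193×2.71×1452.8 = 4.00 mGal
Δg_SB(B) = 980488.79 − 980591.57 + 0.3086×846.7 − 0.04193×2.71×846.7 = 62.30 mGal
Difference = 62.30 − (4.00) = 58.30 mGal

58.3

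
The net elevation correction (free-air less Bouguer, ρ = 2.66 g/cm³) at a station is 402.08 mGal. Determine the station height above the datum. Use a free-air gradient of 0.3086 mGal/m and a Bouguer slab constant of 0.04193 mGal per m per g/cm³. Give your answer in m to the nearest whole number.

2040

Combined gradient = 0.3086 − 0.04193 × 2.66 = 0.1970662 mGal/m
h = 402.08 / 0.1970662 = 2040.33 m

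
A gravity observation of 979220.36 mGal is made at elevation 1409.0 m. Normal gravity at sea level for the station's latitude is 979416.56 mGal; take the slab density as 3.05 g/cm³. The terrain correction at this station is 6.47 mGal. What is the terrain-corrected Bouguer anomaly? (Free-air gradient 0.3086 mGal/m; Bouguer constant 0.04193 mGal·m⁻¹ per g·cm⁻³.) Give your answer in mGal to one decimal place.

Free-air correction = 0.3086 × 1409.0 = 434.82 mGal
Free-air anomaly = 979220.36 − 979416.56 + (434.82) = 238.62 mGal
Bouguer slab correction = 0.04193 × 3.05 × 1409.0 = 180.19 mGal
Simple Bouguer anomaly = 238.62 − (180.19) = 58.43 mGal
Complete Bouguer anomaly = 58.43 + 6.47 = 64.90 mGal

64.9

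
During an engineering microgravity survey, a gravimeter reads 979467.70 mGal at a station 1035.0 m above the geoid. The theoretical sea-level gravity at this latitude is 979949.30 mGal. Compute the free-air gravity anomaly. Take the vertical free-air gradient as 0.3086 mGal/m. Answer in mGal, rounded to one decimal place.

-162.2

Free-air correction = 0.3086 × 1035.0 = 319.40 mGal
Free-air anomaly = 979467.70 − 979949.30 + (319.40) = -162.20 mGal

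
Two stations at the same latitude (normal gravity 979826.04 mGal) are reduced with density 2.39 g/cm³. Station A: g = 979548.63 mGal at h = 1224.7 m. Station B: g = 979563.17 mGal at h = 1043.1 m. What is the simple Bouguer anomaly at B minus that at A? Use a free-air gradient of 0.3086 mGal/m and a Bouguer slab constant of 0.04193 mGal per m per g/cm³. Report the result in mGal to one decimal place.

-23.3

Δg_SB(A) = 979548.63 − 979826.04 + 0.3086×1224.7 − 0.04193×2.39×1224.7 = -22.20 mGal
Δg_SB(B) = 979563.17 − 979826.04 + 0.3086×1043.1 − 0.04193×2.39×1043.1 = -45.50 mGal
Difference = -45.50 − (-22.20) = -23.30 mGal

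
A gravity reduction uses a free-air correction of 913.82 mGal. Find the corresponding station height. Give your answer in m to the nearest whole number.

h = 913.82 / 0.3086 = 2961.18 m

2961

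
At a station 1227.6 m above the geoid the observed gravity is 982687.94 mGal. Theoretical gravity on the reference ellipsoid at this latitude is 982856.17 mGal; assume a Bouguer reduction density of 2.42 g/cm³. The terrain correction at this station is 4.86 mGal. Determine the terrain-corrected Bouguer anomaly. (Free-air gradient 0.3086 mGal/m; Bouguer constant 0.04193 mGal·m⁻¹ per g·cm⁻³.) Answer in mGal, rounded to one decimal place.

90.9

Free-air correction = 0.3086 × 1227.6 = 378.84 mGal
Free-air anomaly = 982687.94 − 982856.17 + (378.84) = 210.61 mGal
Bouguer slab correction = 0.04193 × 2.42 × 1227.6 = 124.57 mGal
Simple Bouguer anomaly = 210.61 − (124.57) = 86.04 mGal
Complete Bouguer anomaly = 86.04 + 4.86 = 90.90 mGal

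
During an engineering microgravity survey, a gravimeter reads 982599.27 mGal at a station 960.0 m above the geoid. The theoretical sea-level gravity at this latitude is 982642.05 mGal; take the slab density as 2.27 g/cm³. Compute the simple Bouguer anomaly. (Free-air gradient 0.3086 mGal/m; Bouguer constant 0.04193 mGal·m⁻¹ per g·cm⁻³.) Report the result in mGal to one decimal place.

162.1

Free-air correction = 0.3086 × 960.0 = 296.26 mGal
Free-air anomaly = 982599.27 − 982642.05 + (296.26) = 253.48 mGal
Bouguer slab correction = 0.04193 × 2.27 × 960.0 = 91.37 mGal
Simple Bouguer anomaly = 253.48 − (91.37) = 162.11 mGal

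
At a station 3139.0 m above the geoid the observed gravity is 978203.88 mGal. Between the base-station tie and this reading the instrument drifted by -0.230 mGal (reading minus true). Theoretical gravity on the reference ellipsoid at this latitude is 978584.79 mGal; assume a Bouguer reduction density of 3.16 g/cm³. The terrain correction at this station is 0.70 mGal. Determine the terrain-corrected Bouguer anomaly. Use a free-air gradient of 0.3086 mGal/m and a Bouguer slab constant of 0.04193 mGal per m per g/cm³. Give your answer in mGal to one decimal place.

Drift-corrected reading = 978203.88 − (-0.230) = 978204.110 mGal
Free-air correction = 0.3086 × 3139.0 = 968.70 mGal
Free-air anomaly = 978204.110 − 978584.79 + (968.70) = 588.020 mGal
Bouguer slab correction = 0.04193 × 3.16 × 3139.0 = 415.91 mGal
Simple Bouguer anomaly = 588.020 − (415.91) = 172.110 mGal
Complete Bouguer anomaly = 172.110 + 0.70 = 172.810 mGal

172.8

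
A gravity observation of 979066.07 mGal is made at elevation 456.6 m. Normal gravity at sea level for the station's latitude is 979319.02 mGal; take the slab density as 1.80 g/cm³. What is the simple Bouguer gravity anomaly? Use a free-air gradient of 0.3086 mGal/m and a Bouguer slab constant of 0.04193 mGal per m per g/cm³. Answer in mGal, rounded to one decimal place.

-146.5

Free-air correction = 0.3086 × 456.6 = 140.91 mGal
Free-air anomaly = 979066.07 − 979319.02 + (140.91) = -112.04 mGal
Bouguer slab correction = 0.04193 × 1.80 × 456.6 = 34.46 mGal
Simple Bouguer anomaly = -112.04 − (34.46) = -146.50 mGal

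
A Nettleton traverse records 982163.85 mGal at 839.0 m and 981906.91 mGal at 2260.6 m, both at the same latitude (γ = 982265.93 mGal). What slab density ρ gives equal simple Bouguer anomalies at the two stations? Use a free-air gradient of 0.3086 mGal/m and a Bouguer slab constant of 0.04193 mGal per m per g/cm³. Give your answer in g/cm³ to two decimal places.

Δg_obs = 981906.91 − 982163.85 = -256.94 mGal over Δh = 2260.6 − 839.0 = 1421.6 m
Equal Bouguer anomalies ⇒ Δg_obs + (0.3086 − 0.04193ρ)·Δh = 0
0.3086 − 0.04193ρ = −Δg_obs/Δh = 0.18074
ρ = (0.3086 − 0.18074) / 0.04193 = 3.05 g/cm³

3.05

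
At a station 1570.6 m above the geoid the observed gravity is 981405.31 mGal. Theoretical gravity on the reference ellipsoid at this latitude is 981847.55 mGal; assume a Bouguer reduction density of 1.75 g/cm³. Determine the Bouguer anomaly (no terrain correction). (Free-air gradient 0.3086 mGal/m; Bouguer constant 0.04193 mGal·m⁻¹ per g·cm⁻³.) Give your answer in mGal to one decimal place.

Free-air correction = 0.3086 × 1570.6 = 484.69 mGal
Free-air anomaly = 981405.31 − 981847.55 + (484.69) = 42.45 mGal
Bouguer slab correction = 0.04193 × 1.75 × 1570.6 = 115.25 mGal
Simple Bouguer anomaly = 42.45 − (115.25) = -72.80 mGal

-72.8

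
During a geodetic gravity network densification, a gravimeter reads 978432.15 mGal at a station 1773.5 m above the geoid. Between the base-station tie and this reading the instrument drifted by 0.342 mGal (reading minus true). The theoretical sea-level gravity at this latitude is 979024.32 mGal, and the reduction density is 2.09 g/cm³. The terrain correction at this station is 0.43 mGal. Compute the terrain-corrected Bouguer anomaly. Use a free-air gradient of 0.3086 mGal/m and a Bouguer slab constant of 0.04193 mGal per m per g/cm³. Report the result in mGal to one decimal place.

-200.2

Drift-corrected reading = 978432.15 − (0.342) = 978431.808 mGal
Free-air correction = 0.3086 × 1773.5 = 547.30 mGal
Free-air anomaly = 978431.808 − 979024.32 + (547.30) = -45.212 mGal
Bouguer slab correction = 0.04193 × 2.09 × 1773.5 = 155.42 mGal
Simple Bouguer anomaly = -45.212 − (155.42) = -200.632 mGal
Complete Bouguer anomaly = -200.632 + 0.43 = -200.202 mGal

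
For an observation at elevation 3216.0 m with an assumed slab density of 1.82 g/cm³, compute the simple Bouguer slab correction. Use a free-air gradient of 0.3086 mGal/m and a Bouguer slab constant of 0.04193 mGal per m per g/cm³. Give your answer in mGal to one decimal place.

245.4

Bouguer slab correction = 0.04193 × 1.82 × 3216.0 = 245.4 mGal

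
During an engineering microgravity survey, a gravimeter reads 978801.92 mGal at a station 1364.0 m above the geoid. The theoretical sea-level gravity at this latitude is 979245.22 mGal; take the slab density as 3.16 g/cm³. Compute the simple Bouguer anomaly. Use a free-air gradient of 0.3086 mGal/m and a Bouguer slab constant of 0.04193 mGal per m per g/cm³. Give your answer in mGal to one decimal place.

Free-air correction = 0.3086 × 1364.0 = 420.93 mGal
Free-air anomaly = 978801.92 − 979245.22 + (420.93) = -22.37 mGal
Bouguer slab correction = 0.04193 × 3.16 × 1364.0 = 180.73 mGal
Simple Bouguer anomaly = -22.37 − (180.73) = -203.10 mGal

-203.1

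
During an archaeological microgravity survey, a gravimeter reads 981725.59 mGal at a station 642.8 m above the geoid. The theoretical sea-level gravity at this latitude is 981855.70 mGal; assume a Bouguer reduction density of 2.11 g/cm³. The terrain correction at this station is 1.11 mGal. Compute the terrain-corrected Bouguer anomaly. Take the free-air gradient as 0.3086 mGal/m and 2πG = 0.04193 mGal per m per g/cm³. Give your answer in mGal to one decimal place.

Free-air correction = 0.3086 × 642.8 = 198.37 mGal
Free-air anomaly = 981725.59 − 981855.70 + (198.37) = 68.26 mGal
Bouguer slab correction = 0.04193 × 2.11 × 642.8 = 56.87 mGal
Simple Bouguer anomaly = 68.26 − (56.87) = 11.39 mGal
Complete Bouguer anomaly = 11.39 + 1.11 = 12.50 mGal

12.5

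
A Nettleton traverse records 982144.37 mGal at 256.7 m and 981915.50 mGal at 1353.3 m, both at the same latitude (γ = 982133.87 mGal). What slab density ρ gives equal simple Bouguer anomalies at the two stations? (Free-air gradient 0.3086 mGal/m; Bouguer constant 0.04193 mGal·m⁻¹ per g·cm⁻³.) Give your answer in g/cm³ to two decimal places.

Δg_obs = 981915.50 − 982144.37 = -228.87 mGal over Δh = 1353.3 − 256.7 = 1096.6 m
Equal Bouguer anomalies ⇒ Δg_obs + (0.3086 − 0.04193ρ)·Δh = 0
0.3086 − 0.04193ρ = −Δg_obs/Δh = 0.20871
ρ = (0.3086 − 0.20871) / 0.04193 = 2.38 g/cm³

2.38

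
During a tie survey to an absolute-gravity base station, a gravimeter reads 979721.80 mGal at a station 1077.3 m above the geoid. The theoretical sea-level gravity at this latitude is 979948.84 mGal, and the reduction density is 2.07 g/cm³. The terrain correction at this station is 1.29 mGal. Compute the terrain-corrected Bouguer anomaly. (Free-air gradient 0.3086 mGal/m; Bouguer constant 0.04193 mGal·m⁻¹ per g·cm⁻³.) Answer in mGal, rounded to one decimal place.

13.2

Free-air correction = 0.3086 × 1077.3 = 332.45 mGal
Free-air anomaly = 979721.80 − 979948.84 + (332.45) = 105.41 mGal
Bouguer slab correction = 0.04193 × 2.07 × 1077.3 = 93.50 mGal
Simple Bouguer anomaly = 105.41 − (93.50) = 11.91 mGal
Complete Bouguer anomaly = 11.91 + 1.29 = 13.20 mGal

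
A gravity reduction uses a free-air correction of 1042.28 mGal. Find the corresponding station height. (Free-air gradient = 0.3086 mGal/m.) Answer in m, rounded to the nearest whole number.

h = 1042.28 / 0.3086 = 3377.45 m

3377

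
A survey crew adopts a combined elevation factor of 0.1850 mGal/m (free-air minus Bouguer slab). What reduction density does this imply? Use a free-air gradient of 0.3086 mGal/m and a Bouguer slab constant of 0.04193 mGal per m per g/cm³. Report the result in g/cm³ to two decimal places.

2.95

0.1850 = 0.3086 − 0.04193 × ρ
ρ = (0.3086 − 0.1850) / 0.04193 = 2.95 g/cm³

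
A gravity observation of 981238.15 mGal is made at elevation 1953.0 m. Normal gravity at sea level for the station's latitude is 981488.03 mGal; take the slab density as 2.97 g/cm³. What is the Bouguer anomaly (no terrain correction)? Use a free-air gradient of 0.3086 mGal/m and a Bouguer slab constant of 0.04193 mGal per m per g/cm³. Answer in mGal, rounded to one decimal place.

109.6

Free-air correction = 0.3086 × 1953.0 = 602.70 mGal
Free-air anomaly = 981238.15 − 981488.03 + (602.70) = 352.82 mGal
Bouguer slab correction = 0.04193 × 2.97 × 1953.0 = 243.21 mGal
Simple Bouguer anomaly = 352.82 − (243.21) = 109.61 mGal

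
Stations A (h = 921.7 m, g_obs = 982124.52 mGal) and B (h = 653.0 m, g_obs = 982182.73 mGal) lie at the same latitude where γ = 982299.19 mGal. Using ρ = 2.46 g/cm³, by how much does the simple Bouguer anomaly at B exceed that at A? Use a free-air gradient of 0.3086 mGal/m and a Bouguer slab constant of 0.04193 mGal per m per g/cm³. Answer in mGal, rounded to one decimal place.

3.0

Δg_SB(A) = 982124.52 − 982299.19 + 0.3086×921.7 − 0.04193×2.46×921.7 = 14.70 mGal
Δg_SB(B) = 982182.73 − 982299.19 + 0.3086×653.0 − 0.04193×2.46×653.0 = 17.70 mGal
Difference = 17.70 − (14.70) = 3.00 mGal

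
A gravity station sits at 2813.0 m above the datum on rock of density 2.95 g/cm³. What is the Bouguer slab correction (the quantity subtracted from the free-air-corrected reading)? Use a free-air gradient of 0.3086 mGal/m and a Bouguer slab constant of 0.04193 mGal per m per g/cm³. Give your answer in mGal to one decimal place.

Bouguer slab correction = 0.04193 × 2.95 × 2813.0 = 347.9 mGal

347.9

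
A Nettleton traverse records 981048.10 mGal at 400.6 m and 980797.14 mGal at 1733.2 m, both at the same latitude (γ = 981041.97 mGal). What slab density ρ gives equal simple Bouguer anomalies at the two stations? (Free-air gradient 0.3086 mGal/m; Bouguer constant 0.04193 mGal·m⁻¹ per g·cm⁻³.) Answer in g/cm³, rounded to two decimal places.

2.87

Δg_obs = 980797.14 − 981048.10 = -250.96 mGal over Δh = 1733.2 − 400.6 = 1332.6 m
Equal Bouguer anomalies ⇒ Δg_obs + (0.3086 − 0.04193ρ)·Δh = 0
0.3086 − 0.04193ρ = −Δg_obs/Δh = 0.18832
ρ = (0.3086 − 0.18832) / 0.04193 = 2.87 g/cm³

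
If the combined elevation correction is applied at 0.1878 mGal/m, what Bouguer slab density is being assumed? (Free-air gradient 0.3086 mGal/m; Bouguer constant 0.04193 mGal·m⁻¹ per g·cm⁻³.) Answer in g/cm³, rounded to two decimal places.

2.88

0.1878 = 0.3086 − 0.04193 × ρ
ρ = (0.3086 − 0.1878) / 0.04193 = 2.88 g/cm³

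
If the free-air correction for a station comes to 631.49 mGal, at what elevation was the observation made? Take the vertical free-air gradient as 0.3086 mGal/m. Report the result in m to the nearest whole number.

2046

h = 631.49 / 0.3086 = 2046.31 m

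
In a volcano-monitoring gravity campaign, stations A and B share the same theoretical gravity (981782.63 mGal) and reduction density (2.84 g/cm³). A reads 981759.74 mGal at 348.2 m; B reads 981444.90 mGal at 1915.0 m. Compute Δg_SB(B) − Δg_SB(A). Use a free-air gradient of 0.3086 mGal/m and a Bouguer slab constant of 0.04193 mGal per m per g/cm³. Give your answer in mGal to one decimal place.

-17.9

Δg_SB(A) = 981759.74 − 981782.63 + 0.3086×348.2 − 0.04193×2.84×348.2 = 43.10 mGal
Δg_SB(B) = 981444.90 − 981782.63 + 0.3086×1915.0 − 0.04193×2.84×1915.0 = 25.20 mGal
Difference = 25.20 − (43.10) = -17.90 mGal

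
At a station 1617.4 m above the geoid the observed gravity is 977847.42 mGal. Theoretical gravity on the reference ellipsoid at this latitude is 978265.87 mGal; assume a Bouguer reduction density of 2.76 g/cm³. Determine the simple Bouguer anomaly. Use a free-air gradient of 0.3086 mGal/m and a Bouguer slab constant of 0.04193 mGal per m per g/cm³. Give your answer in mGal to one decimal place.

-106.5

Free-air correction = 0.3086 × 1617.4 = 499.13 mGal
Free-air anomaly = 977847.42 − 978265.87 + (499.13) = 80.68 mGal
Bouguer slab correction = 0.04193 × 2.76 × 1617.4 = 187.18 mGal
Simple Bouguer anomaly = 80.68 − (187.18) = -106.50 mGal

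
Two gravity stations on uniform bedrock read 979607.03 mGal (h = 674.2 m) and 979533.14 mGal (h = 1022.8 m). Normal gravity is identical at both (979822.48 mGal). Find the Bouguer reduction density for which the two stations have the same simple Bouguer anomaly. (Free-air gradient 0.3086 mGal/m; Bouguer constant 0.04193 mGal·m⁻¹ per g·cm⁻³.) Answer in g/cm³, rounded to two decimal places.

Δg_obs = 979533.14 − 979607.03 = -73.89 mGal over Δh = 1022.8 − 674.2 = 348.6 m
Equal Bouguer anomalies ⇒ Δg_obs + (0.3086 − 0.04193ρ)·Δh = 0
0.3086 − 0.04193ρ = −Δg_obs/Δh = 0.21196
ρ = (0.3086 − 0.21196) / 0.04193 = 2.30 g/cm³

2.30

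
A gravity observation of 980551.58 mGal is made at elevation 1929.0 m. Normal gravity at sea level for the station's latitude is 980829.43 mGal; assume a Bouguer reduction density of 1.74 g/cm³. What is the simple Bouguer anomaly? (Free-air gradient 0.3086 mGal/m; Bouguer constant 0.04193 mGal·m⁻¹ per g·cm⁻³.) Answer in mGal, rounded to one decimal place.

176.7

Free-air correction = 0.3086 × 1929.0 = 595.29 mGal
Free-air anomaly = 980551.58 − 980829.43 + (595.29) = 317.44 mGal
Bouguer slab correction = 0.04193 × 1.74 × 1929.0 = 140.74 mGal
Simple Bouguer anomaly = 317.44 − (140.74) = 176.70 mGal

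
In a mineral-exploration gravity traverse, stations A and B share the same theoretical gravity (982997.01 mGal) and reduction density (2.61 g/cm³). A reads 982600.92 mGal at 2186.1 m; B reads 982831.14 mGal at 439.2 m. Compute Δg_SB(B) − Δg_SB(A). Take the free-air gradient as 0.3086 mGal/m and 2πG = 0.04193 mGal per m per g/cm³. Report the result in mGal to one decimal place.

Δg_SB(A) = 982600.92 − 982997.01 + 0.3086×2186.1 − 0.04193×2.61×2186.1 = 39.30 mGal
Δg_SB(B) = 982831.14 − 982997.01 + 0.3086×439.2 − 0.04193×2.61×439.2 = -78.40 mGal
Difference = -78.40 − (39.30) = -117.70 mGal

-117.7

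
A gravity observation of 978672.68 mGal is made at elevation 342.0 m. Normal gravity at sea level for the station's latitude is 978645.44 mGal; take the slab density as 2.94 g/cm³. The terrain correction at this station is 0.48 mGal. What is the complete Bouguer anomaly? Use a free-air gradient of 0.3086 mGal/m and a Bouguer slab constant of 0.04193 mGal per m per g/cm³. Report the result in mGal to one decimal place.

Free-air correction = 0.3086 × 342.0 = 105.54 mGal
Free-air anomaly = 978672.68 − 978645.44 + (105.54) = 132.78 mGal
Bouguer slab correction = 0.04193 × 2.94 × 342.0 = 42.16 mGal
Simple Bouguer anomaly = 132.78 − (42.16) = 90.62 mGal
Complete Bouguer anomaly = 90.62 + 0.48 = 91.10 mGal

91.1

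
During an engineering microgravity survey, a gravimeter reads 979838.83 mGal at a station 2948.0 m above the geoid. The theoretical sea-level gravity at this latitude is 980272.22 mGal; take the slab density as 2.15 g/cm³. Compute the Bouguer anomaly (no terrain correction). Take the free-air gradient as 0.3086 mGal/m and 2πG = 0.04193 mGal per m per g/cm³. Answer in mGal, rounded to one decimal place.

210.6

Free-air correction = 0.3086 × 2948.0 = 909.75 mGal
Free-air anomaly = 979838.83 − 980272.22 + (909.75) = 476.36 mGal
Bouguer slab correction = 0.04193 × 2.15 × 2948.0 = 265.76 mGal
Simple Bouguer anomaly = 476.36 − (265.76) = 210.60 mGal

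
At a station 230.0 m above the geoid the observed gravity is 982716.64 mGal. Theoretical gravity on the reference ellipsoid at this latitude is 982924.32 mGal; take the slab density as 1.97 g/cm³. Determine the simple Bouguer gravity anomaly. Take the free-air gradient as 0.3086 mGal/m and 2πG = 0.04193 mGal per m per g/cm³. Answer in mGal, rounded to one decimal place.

Free-air correction = 0.3086 × 230.0 = 70.98 mGal
Free-air anomaly = 982716.64 − 982924.32 + (70.98) = -136.70 mGal
Bouguer slab correction = 0.04193 × 1.97 × 230.0 = 19.00 mGal
Simple Bouguer anomaly = -136.70 − (19.00) = -155.70 mGal

-155.7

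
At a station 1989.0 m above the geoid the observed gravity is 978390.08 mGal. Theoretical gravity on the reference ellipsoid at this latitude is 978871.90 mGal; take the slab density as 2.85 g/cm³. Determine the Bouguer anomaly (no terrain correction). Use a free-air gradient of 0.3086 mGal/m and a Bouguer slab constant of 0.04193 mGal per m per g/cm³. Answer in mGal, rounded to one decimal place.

Free-air correction = 0.3086 × 1989.0 = 613.81 mGal
Free-air anomaly = 978390.08 − 978871.90 + (613.81) = 131.99 mGal
Bouguer slab correction = 0.04193 × 2.85 × 1989.0 = 237.69 mGal
Simple Bouguer anomaly = 131.99 − (237.69) = -105.70 mGal

-105.7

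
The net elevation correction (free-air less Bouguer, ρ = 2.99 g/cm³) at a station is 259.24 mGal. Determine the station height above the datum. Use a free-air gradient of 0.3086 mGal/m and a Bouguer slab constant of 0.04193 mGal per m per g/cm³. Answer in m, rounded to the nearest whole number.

Combined gradient = 0.3086 − 0.04193 × 2.99 = 0.1832293 mGal/m
h = 259.24 / 0.1832293 = 1414.84 m

1415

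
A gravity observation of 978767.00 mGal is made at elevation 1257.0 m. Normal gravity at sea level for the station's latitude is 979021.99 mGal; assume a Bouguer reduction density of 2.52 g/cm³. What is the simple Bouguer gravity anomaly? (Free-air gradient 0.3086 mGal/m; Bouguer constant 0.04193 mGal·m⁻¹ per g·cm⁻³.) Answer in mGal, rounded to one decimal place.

0.1

Free-air correction = 0.3086 × 1257.0 = 387.91 mGal
Free-air anomaly = 978767.00 − 979021.99 + (387.91) = 132.92 mGal
Bouguer slab correction = 0.04193 × 2.52 × 1257.0 = 132.82 mGal
Simple Bouguer anomaly = 132.92 − (132.82) = 0.10 mGal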